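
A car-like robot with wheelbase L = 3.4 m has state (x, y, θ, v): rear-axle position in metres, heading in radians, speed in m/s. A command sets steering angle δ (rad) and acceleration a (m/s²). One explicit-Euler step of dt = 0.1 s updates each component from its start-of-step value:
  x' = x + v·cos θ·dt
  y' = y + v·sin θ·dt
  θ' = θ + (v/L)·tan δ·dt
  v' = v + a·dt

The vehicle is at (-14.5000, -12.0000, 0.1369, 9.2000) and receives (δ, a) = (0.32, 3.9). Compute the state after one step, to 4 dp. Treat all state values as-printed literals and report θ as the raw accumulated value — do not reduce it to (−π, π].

(-13.5886, -11.8744, 0.2266, 9.5900)

x' = -14.5000 + 9.2000·cos(0.1369)·0.1 = -13.5886
y' = -12.0000 + 9.2000·sin(0.1369)·0.1 = -11.8744
θ' = 0.1369 + (9.2000/3.4)·tan(0.32)·0.1 = 0.2266
v' = 9.2000 + 3.9000·0.1 = 9.5900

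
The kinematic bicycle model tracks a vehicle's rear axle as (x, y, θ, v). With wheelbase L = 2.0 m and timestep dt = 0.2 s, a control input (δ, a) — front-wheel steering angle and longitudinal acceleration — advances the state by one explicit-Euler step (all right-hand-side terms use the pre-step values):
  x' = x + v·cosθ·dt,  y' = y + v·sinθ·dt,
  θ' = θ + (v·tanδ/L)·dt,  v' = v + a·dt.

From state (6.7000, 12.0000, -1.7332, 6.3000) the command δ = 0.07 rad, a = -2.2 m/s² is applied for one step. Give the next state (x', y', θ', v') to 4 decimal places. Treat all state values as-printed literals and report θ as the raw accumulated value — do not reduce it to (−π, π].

x' = 6.7000 + 6.3000·cos(-1.7332)·0.2 = 6.4963
y' = 12.0000 + 6.3000·sin(-1.7332)·0.2 = 10.7566
θ' = -1.7332 + (6.3000/2.0)·tan(0.07)·0.2 = -1.6890
v' = 6.3000 − 2.2000·0.2 = 5.8600

(6.4963, 10.7566, -1.6890, 5.8600)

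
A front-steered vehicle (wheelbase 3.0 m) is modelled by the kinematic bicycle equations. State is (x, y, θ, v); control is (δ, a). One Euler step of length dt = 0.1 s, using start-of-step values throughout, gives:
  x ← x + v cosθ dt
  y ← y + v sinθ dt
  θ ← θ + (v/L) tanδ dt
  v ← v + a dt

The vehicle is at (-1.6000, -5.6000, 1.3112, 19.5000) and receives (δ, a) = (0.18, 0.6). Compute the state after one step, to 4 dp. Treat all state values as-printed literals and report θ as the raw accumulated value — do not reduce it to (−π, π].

(-1.0995, -3.7153, 1.4295, 19.5600)

x' = -1.6000 + 19.5000·cos(1.3112)·0.1 = -1.0995
y' = -5.6000 + 19.5000·sin(1.3112)·0.1 = -3.7153
θ' = 1.3112 + (19.5000/3.0)·tan(0.18)·0.1 = 1.4295
v' = 19.5000 + 0.6000·0.1 = 19.5600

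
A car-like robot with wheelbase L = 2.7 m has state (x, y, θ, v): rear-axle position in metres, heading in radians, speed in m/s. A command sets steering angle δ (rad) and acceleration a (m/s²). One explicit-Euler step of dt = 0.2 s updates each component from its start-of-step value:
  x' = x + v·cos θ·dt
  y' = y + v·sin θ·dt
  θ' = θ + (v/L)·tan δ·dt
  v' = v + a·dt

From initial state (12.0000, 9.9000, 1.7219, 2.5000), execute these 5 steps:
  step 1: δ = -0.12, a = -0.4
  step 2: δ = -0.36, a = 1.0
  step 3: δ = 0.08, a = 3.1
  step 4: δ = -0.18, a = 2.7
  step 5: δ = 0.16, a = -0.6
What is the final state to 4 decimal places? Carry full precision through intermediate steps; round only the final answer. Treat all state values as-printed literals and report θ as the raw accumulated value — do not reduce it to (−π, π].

(11.7556, 12.7990, 1.6492, 3.6600)

after step 1 (δ=-0.12, a=-0.4): (11.924735, 10.394303, 1.699570, 2.420000)
after step 2 (δ=-0.36, a=1.0): (11.862581, 10.874295, 1.632097, 2.620000)
after step 3 (δ=0.08, a=3.1): (11.830479, 11.397311, 1.647656, 3.240000)
after step 4 (δ=-0.18, a=2.7): (11.780723, 12.043398, 1.603983, 3.780000)
after step 5 (δ=0.16, a=-0.6): (11.755639, 12.798982, 1.649169, 3.660000)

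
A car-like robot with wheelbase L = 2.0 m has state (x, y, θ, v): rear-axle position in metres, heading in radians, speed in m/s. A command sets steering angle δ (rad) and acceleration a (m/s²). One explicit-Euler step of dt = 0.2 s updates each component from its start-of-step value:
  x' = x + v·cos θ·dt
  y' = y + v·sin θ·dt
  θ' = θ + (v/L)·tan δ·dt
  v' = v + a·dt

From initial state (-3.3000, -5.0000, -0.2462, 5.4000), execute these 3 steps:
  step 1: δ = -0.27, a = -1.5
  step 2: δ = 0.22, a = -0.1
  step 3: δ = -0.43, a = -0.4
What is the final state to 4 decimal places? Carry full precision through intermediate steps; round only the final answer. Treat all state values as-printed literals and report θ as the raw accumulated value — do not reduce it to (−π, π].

after step 1 (δ=-0.27, a=-1.5): (-2.252567, -5.263218, -0.395649, 5.100000)
after step 2 (δ=0.22, a=-0.1): (-1.311365, -5.656334, -0.281603, 5.080000)
after step 3 (δ=-0.43, a=-0.4): (-0.335385, -5.938676, -0.514583, 5.000000)

(-0.3354, -5.9387, -0.5146, 5.0000)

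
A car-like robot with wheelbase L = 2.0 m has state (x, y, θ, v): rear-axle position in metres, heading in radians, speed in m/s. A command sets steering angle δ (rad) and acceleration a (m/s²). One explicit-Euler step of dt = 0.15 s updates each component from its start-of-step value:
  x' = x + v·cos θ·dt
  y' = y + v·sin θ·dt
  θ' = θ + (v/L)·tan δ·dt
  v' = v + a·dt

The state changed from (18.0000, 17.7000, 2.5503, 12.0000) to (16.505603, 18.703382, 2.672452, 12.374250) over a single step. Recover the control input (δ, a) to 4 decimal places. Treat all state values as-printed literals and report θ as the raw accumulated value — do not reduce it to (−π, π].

δ = 0.1349, a = 2.4950

a = (v'−v)/dt = (0.374250)/0.15 = 2.4950
Δθ = θ'−θ = 0.122152;  (v·dt/L) = 12.0000·0.15/2.0 = 0.900000
tan δ = Δθ·L/(v·dt) = 0.135724  →  δ = 0.1349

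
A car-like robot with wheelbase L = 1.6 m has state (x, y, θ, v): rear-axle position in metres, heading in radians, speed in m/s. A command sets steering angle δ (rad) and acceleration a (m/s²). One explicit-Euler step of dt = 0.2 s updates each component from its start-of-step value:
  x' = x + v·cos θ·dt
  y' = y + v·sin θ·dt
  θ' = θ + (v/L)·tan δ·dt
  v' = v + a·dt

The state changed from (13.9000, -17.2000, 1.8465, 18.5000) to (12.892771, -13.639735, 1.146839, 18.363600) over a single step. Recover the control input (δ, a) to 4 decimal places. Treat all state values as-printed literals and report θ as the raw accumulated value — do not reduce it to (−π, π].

δ = -0.2938, a = -0.6820

a = (v'−v)/dt = (-0.136400)/0.2 = -0.6820
Δθ = θ'−θ = -0.699661;  (v·dt/L) = 18.5000·0.2/1.6 = 2.312500
tan δ = Δθ·L/(v·dt) = -0.302556  →  δ = -0.2938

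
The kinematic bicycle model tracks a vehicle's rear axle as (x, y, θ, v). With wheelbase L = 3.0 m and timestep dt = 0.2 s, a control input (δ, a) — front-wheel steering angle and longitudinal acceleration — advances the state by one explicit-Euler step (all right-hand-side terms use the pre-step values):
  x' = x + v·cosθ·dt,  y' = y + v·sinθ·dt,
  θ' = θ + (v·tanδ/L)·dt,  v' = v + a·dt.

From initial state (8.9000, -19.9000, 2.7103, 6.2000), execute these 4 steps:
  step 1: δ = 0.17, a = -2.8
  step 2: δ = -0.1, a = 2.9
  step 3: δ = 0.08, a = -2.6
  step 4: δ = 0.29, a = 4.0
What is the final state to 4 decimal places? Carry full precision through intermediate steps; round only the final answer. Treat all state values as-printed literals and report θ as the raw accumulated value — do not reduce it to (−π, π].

after step 1 (δ=0.17, a=-2.8): (7.773552, -19.381624, 2.781251, 5.640000)
after step 2 (δ=-0.1, a=2.9): (6.717996, -18.983898, 2.743526, 6.220000)
after step 3 (δ=0.08, a=-2.6): (5.571261, -18.501677, 2.776770, 5.700000)
after step 4 (δ=0.29, a=4.0): (4.506288, -18.094944, 2.890167, 6.500000)

(4.5063, -18.0949, 2.8902, 6.5000)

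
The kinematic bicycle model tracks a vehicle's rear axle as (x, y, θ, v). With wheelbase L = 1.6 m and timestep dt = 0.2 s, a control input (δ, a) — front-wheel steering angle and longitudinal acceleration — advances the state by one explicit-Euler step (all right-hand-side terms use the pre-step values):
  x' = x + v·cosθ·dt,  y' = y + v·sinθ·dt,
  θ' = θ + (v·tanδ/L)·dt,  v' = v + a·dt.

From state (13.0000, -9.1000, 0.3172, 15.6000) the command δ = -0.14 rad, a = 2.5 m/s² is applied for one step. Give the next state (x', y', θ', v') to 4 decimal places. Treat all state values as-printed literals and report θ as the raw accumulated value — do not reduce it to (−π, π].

x' = 13.0000 + 15.6000·cos(0.3172)·0.2 = 15.9644
y' = -9.1000 + 15.6000·sin(0.3172)·0.2 = -8.1268
θ' = 0.3172 + (15.6000/1.6)·tan(-0.14)·0.2 = 0.0424
v' = 15.6000 + 2.5000·0.2 = 16.1000

(15.9644, -8.1268, 0.0424, 16.1000)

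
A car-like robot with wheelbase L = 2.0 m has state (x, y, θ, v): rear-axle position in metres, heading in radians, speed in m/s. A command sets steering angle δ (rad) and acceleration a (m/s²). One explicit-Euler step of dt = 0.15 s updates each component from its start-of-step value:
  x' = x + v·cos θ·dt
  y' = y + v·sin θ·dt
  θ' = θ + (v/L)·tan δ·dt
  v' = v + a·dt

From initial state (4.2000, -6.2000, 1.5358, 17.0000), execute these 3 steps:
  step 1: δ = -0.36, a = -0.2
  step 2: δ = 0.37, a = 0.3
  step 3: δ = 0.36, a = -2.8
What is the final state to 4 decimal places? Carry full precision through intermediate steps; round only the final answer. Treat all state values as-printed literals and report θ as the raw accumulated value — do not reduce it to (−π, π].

(5.5970, 1.1156, 2.0299, 16.5950)

after step 1 (δ=-0.36, a=-0.2): (4.289222, -3.651561, 1.055886, 16.970000)
after step 2 (δ=0.37, a=0.3): (5.542770, -1.436118, 1.549539, 17.015000)
after step 3 (δ=0.36, a=-2.8): (5.597020, 1.115555, 2.029876, 16.595000)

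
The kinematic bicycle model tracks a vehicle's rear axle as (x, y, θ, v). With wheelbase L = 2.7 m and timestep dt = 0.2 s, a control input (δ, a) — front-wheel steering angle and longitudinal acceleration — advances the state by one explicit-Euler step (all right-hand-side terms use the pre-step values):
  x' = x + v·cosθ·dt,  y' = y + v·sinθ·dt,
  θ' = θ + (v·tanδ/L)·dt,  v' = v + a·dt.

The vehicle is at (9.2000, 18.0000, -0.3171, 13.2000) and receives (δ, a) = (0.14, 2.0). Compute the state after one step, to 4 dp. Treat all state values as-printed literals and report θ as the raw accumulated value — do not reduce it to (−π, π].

(11.7084, 17.1768, -0.1793, 13.6000)

x' = 9.2000 + 13.2000·cos(-0.3171)·0.2 = 11.7084
y' = 18.0000 + 13.2000·sin(-0.3171)·0.2 = 17.1768
θ' = -0.3171 + (13.2000/2.7)·tan(0.14)·0.2 = -0.1793
v' = 13.2000 + 2.0000·0.2 = 13.6000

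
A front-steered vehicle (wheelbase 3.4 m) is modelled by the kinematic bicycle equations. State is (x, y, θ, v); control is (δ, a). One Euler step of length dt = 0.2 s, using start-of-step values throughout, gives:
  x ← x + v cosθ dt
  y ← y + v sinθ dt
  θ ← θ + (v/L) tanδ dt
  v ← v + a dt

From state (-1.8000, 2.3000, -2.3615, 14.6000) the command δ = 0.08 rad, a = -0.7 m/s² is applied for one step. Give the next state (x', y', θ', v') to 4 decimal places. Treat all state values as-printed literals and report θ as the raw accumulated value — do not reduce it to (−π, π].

(-3.8757, 0.2462, -2.2926, 14.4600)

x' = -1.8000 + 14.6000·cos(-2.3615)·0.2 = -3.8757
y' = 2.3000 + 14.6000·sin(-2.3615)·0.2 = 0.2462
θ' = -2.3615 + (14.6000/3.4)·tan(0.08)·0.2 = -2.2926
v' = 14.6000 − 0.7000·0.2 = 14.4600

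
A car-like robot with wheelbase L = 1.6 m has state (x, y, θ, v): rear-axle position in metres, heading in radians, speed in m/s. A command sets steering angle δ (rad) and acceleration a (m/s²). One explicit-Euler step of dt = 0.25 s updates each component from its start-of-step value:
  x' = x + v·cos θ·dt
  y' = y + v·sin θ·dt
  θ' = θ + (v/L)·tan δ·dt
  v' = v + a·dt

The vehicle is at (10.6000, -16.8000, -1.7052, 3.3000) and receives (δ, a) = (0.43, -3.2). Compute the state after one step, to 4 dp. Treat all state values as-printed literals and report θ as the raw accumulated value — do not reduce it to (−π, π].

(10.4895, -17.6176, -1.4687, 2.5000)

x' = 10.6000 + 3.3000·cos(-1.7052)·0.25 = 10.4895
y' = -16.8000 + 3.3000·sin(-1.7052)·0.25 = -17.6176
θ' = -1.7052 + (3.3000/1.6)·tan(0.43)·0.25 = -1.4687
v' = 3.3000 − 3.2000·0.25 = 2.5000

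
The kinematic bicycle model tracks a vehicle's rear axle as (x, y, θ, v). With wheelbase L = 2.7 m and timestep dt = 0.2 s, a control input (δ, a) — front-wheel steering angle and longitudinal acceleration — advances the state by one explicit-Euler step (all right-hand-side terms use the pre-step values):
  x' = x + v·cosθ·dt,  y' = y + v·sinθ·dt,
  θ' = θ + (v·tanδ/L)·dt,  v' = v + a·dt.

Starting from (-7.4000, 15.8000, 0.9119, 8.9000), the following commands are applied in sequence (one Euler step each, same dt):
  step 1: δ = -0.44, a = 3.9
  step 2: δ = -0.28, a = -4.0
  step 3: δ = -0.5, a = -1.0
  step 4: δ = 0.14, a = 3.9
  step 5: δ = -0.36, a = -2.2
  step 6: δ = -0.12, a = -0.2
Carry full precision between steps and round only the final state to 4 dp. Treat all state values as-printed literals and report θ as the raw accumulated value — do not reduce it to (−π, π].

(2.3238, 19.0417, -0.2177, 8.9800)

after step 1 (δ=-0.44, a=3.9): (-6.310205, 17.207390, 0.601534, 9.680000)
after step 2 (δ=-0.28, a=-4.0): (-4.714033, 18.302987, 0.395346, 8.880000)
after step 3 (δ=-0.5, a=-1.0): (-3.075028, 18.986974, 0.036001, 8.680000)
after step 4 (δ=0.14, a=3.9): (-1.340153, 19.049458, 0.126608, 9.460000)
after step 5 (δ=-0.36, a=-2.2): (0.536703, 19.288362, -0.137152, 9.020000)
after step 6 (δ=-0.12, a=-0.2): (2.323762, 19.041714, -0.217717, 8.980000)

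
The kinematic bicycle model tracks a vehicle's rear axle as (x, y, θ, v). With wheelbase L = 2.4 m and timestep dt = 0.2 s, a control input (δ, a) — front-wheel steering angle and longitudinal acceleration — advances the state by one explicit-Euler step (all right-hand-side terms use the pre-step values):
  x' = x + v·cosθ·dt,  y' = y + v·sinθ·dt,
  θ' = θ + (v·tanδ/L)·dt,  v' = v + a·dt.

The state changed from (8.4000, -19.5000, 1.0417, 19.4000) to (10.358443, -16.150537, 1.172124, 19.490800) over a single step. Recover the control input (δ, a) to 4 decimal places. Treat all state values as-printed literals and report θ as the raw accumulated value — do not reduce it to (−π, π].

a = (v'−v)/dt = (0.090800)/0.2 = 0.4540
Δθ = θ'−θ = 0.130424;  (v·dt/L) = 19.4000·0.2/2.4 = 1.616667
tan δ = Δθ·L/(v·dt) = 0.080675  →  δ = 0.0805

δ = 0.0805, a = 0.4540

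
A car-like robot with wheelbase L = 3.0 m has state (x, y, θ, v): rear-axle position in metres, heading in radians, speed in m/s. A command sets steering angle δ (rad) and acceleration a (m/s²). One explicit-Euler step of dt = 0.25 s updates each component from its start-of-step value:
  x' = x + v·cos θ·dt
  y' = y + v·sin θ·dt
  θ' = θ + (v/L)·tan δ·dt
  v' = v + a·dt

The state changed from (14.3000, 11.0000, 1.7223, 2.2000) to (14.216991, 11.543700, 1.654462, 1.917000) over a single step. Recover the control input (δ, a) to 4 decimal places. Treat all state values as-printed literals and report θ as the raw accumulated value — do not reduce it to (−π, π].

δ = -0.3544, a = -1.1320

a = (v'−v)/dt = (-0.283000)/0.25 = -1.1320
Δθ = θ'−θ = -0.067838;  (v·dt/L) = 2.2000·0.25/3.0 = 0.183333
tan δ = Δθ·L/(v·dt) = -0.370025  →  δ = -0.3544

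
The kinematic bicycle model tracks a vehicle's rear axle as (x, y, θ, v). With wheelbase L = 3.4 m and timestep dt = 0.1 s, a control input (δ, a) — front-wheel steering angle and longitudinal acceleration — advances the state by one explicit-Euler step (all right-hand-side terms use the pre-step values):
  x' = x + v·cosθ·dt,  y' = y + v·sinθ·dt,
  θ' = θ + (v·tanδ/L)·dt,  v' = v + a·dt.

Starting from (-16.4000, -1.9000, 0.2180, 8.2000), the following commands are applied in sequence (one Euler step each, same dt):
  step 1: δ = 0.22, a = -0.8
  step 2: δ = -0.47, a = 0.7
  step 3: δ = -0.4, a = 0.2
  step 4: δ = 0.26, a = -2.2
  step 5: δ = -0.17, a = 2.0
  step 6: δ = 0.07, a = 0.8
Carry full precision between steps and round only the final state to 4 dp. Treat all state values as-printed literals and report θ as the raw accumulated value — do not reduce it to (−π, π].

(-11.5768, -1.1921, 0.0896, 8.2700)

after step 1 (δ=0.22, a=-0.8): (-15.599408, -1.722653, 0.271932, 8.120000)
after step 2 (δ=-0.47, a=0.7): (-14.817246, -1.504555, 0.150618, 8.190000)
after step 3 (δ=-0.4, a=0.2): (-14.007518, -1.381665, 0.048774, 8.210000)
after step 4 (δ=0.26, a=-2.2): (-13.187494, -1.341638, 0.113010, 7.990000)
after step 5 (δ=-0.17, a=2.0): (-12.393591, -1.251534, 0.072671, 8.190000)
after step 6 (δ=0.07, a=0.8): (-11.576753, -1.192069, 0.089560, 8.270000)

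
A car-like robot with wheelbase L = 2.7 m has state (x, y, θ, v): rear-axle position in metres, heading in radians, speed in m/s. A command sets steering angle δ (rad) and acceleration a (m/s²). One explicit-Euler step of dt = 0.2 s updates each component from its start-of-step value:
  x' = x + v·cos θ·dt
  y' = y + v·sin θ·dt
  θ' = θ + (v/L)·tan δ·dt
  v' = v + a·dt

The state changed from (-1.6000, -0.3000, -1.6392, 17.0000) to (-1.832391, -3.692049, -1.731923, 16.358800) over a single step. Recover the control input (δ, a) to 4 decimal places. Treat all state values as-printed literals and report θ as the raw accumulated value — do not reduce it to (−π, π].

δ = -0.0735, a = -3.2060

a = (v'−v)/dt = (-0.641200)/0.2 = -3.2060
Δθ = θ'−θ = -0.092723;  (v·dt/L) = 17.0000·0.2/2.7 = 1.259259
tan δ = Δθ·L/(v·dt) = -0.073633  →  δ = -0.0735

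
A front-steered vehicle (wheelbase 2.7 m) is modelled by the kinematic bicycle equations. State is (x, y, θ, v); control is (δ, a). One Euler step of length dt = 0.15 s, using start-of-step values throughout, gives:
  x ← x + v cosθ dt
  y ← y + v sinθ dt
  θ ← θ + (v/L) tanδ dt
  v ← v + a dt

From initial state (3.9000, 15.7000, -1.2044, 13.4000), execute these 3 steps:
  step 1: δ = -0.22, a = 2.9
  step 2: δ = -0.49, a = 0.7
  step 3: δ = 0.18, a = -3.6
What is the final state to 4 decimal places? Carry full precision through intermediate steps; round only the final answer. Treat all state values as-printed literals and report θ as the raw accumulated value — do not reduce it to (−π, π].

(4.5962, 9.7445, -1.6399, 13.4000)

after step 1 (δ=-0.22, a=2.9): (4.620089, 13.823415, -1.370872, 13.835000)
after step 2 (δ=-0.49, a=0.7): (5.032223, 11.789500, -1.780840, 13.940000)
after step 3 (δ=0.18, a=-3.6): (4.596244, 9.744457, -1.639915, 13.400000)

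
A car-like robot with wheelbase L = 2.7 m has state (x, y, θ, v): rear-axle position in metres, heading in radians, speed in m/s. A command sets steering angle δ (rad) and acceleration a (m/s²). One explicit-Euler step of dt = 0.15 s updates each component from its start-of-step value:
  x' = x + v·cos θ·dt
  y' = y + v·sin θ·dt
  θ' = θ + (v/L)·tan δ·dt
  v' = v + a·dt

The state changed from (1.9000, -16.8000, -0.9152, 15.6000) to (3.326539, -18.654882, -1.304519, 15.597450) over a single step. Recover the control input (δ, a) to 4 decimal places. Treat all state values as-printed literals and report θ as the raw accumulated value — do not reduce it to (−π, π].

δ = -0.4222, a = -0.0170

a = (v'−v)/dt = (-0.002550)/0.15 = -0.0170
Δθ = θ'−θ = -0.389319;  (v·dt/L) = 15.6000·0.15/2.7 = 0.866667
tan δ = Δθ·L/(v·dt) = -0.449214  →  δ = -0.4222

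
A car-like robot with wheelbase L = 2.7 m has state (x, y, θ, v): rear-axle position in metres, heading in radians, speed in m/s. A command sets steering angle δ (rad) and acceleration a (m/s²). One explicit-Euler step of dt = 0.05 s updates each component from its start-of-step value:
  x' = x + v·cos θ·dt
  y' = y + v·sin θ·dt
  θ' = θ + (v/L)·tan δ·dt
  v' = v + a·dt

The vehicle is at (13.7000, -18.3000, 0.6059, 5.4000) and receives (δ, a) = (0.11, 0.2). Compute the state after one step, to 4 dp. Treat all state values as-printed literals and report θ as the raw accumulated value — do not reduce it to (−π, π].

(13.9219, -18.1462, 0.6169, 5.4100)

x' = 13.7000 + 5.4000·cos(0.6059)·0.05 = 13.9219
y' = -18.3000 + 5.4000·sin(0.6059)·0.05 = -18.1462
θ' = 0.6059 + (5.4000/2.7)·tan(0.11)·0.05 = 0.6169
v' = 5.4000 + 0.2000·0.05 = 5.4100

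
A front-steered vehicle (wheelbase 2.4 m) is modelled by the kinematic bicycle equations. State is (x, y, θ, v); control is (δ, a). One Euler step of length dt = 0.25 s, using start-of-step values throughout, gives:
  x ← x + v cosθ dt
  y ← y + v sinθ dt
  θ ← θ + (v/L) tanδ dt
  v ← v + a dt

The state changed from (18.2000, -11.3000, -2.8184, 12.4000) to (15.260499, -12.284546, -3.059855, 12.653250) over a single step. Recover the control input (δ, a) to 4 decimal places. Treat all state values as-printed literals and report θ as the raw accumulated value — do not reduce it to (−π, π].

δ = -0.1848, a = 1.0130

a = (v'−v)/dt = (0.253250)/0.25 = 1.0130
Δθ = θ'−θ = -0.241455;  (v·dt/L) = 12.4000·0.25/2.4 = 1.291667
tan δ = Δθ·L/(v·dt) = -0.186933  →  δ = -0.1848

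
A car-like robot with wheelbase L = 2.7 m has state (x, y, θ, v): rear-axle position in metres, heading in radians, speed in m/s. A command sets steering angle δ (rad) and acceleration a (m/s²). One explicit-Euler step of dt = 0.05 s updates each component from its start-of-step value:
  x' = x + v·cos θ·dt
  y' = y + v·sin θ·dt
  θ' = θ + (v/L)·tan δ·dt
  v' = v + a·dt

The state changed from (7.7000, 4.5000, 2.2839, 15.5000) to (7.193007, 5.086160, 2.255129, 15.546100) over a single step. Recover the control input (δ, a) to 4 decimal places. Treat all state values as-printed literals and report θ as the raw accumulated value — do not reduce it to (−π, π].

a = (v'−v)/dt = (0.046100)/0.05 = 0.9220
Δθ = θ'−θ = -0.028771;  (v·dt/L) = 15.5000·0.05/2.7 = 0.287037
tan δ = Δθ·L/(v·dt) = -0.100234  →  δ = -0.0999

δ = -0.0999, a = 0.9220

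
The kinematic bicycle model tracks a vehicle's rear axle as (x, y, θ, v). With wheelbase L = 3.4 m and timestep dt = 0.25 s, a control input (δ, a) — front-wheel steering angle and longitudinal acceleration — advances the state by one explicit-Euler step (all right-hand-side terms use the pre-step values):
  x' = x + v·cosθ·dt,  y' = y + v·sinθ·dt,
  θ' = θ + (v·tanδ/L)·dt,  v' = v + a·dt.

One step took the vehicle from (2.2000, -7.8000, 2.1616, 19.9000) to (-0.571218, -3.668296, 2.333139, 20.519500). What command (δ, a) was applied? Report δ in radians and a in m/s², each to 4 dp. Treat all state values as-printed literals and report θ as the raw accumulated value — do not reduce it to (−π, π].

a = (v'−v)/dt = (0.619500)/0.25 = 2.4780
Δθ = θ'−θ = 0.171539;  (v·dt/L) = 19.9000·0.25/3.4 = 1.463235
tan δ = Δθ·L/(v·dt) = 0.117233  →  δ = 0.1167

δ = 0.1167, a = 2.4780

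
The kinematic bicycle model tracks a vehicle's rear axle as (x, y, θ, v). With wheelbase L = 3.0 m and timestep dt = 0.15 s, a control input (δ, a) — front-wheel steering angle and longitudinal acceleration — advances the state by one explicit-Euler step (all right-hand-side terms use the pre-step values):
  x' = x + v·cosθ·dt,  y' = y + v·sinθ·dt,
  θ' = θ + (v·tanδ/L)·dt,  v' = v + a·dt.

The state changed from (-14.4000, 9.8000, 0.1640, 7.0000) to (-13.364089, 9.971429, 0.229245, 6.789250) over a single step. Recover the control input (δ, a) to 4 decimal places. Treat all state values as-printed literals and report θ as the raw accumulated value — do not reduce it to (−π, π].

δ = 0.1843, a = -1.4050

a = (v'−v)/dt = (-0.210750)/0.15 = -1.4050
Δθ = θ'−θ = 0.065245;  (v·dt/L) = 7.0000·0.15/3.0 = 0.350000
tan δ = Δθ·L/(v·dt) = 0.186414  →  δ = 0.1843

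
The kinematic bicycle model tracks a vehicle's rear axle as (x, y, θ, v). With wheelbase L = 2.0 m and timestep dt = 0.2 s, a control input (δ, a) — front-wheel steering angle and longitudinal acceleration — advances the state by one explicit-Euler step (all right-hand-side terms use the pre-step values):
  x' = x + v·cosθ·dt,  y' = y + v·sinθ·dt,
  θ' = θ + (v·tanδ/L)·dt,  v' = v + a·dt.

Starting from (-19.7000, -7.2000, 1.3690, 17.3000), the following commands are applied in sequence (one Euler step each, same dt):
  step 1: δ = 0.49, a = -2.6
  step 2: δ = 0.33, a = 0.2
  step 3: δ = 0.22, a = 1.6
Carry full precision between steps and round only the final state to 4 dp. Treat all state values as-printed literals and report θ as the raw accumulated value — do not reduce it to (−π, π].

(-24.4594, -0.3756, 3.2426, 17.1400)

after step 1 (δ=0.49, a=-2.6): (-19.006514, -3.810210, 2.291761, 16.780000)
after step 2 (δ=0.33, a=0.2): (-21.221843, -1.289287, 2.866518, 16.820000)
after step 3 (δ=0.22, a=1.6): (-24.459373, -0.375562, 3.242646, 17.140000)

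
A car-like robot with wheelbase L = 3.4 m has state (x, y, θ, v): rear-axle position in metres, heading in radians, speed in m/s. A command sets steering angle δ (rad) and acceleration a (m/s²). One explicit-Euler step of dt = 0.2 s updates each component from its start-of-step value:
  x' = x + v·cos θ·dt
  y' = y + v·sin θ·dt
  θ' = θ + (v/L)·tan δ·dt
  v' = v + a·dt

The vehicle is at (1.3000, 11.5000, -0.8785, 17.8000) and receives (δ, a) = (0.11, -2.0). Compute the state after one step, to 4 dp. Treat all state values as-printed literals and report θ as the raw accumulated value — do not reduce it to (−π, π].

x' = 1.3000 + 17.8000·cos(-0.8785)·0.2 = 3.5724
y' = 11.5000 + 17.8000·sin(-0.8785)·0.2 = 8.7596
θ' = -0.8785 + (17.8000/3.4)·tan(0.11)·0.2 = -0.7629
v' = 17.8000 − 2.0000·0.2 = 17.4000

(3.5724, 8.7596, -0.7629, 17.4000)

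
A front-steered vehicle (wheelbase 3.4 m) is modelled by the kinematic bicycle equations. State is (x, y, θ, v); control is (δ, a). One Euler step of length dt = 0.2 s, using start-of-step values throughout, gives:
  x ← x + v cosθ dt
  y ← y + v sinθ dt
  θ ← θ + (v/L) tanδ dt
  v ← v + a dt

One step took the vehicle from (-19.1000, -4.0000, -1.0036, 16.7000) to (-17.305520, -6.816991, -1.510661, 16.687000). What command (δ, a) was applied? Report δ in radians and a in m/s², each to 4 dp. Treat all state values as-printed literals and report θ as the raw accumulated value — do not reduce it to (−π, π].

a = (v'−v)/dt = (-0.013000)/0.2 = -0.0650
Δθ = θ'−θ = -0.507061;  (v·dt/L) = 16.7000·0.2/3.4 = 0.982353
tan δ = Δθ·L/(v·dt) = -0.516170  →  δ = -0.4765

δ = -0.4765, a = -0.0650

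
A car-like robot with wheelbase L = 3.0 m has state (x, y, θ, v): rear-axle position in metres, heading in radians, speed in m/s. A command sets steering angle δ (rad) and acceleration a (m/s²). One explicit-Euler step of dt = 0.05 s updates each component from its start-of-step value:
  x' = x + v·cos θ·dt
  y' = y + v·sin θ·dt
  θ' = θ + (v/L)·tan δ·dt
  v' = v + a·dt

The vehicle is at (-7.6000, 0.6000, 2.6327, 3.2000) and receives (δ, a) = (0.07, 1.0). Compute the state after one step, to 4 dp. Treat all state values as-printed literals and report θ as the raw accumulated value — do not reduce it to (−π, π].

(-7.7397, 0.6780, 2.6364, 3.2500)

x' = -7.6000 + 3.2000·cos(2.6327)·0.05 = -7.7397
y' = 0.6000 + 3.2000·sin(2.6327)·0.05 = 0.6780
θ' = 2.6327 + (3.2000/3.0)·tan(0.07)·0.05 = 2.6364
v' = 3.2000 + 1.0000·0.05 = 3.2500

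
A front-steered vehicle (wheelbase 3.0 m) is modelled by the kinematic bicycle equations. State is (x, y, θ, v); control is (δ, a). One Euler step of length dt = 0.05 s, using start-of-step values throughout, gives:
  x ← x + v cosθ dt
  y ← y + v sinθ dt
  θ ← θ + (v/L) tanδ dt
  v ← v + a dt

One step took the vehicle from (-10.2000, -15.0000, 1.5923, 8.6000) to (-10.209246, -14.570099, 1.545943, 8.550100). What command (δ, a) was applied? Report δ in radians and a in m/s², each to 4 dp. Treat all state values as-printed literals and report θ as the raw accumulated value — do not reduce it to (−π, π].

δ = -0.3128, a = -0.9980

a = (v'−v)/dt = (-0.049900)/0.05 = -0.9980
Δθ = θ'−θ = -0.046357;  (v·dt/L) = 8.6000·0.05/3.0 = 0.143333
tan δ = Δθ·L/(v·dt) = -0.323421  →  δ = -0.3128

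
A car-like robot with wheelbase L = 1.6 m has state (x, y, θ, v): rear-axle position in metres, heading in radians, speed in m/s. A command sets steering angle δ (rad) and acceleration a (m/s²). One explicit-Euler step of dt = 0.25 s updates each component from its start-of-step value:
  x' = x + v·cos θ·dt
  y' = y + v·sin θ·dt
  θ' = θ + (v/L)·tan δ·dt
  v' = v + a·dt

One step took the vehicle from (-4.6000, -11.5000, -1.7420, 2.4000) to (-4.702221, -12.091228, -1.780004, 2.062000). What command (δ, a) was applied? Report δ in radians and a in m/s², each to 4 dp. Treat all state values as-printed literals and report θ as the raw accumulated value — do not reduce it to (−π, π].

δ = -0.1010, a = -1.3520

a = (v'−v)/dt = (-0.338000)/0.25 = -1.3520
Δθ = θ'−θ = -0.038004;  (v·dt/L) = 2.4000·0.25/1.6 = 0.375000
tan δ = Δθ·L/(v·dt) = -0.101344  →  δ = -0.1010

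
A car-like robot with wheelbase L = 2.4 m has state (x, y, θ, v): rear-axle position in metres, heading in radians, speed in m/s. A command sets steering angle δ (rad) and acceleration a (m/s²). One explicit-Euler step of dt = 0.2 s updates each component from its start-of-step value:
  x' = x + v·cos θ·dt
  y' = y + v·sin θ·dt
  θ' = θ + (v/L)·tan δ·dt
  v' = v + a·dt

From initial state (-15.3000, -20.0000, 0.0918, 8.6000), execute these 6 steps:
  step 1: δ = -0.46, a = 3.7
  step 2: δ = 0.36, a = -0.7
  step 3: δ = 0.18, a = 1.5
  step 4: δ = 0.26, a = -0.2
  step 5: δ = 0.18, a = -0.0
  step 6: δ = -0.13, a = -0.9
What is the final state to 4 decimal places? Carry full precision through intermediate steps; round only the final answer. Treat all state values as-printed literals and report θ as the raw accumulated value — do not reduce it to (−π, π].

after step 1 (δ=-0.46, a=3.7): (-13.587242, -19.842326, -0.263272, 9.340000)
after step 2 (δ=0.36, a=-0.7): (-11.783607, -20.328456, 0.029695, 9.200000)
after step 3 (δ=0.18, a=1.5): (-9.944418, -20.273824, 0.169205, 9.500000)
after step 4 (δ=0.26, a=-0.2): (-8.071552, -19.953866, 0.379806, 9.460000)
after step 5 (δ=0.18, a=-0.0): (-6.314382, -19.252426, 0.523258, 9.460000)
after step 6 (δ=-0.13, a=-0.9): (-4.675540, -18.306984, 0.420194, 9.280000)

(-4.6755, -18.3070, 0.4202, 9.2800)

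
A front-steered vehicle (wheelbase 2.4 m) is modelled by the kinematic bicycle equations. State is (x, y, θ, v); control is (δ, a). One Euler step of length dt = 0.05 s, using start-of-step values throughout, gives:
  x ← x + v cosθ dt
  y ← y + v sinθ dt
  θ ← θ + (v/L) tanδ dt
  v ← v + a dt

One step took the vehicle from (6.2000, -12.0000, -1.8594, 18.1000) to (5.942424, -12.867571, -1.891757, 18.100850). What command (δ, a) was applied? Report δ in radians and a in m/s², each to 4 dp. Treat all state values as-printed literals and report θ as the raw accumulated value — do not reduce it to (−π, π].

δ = -0.0856, a = 0.0170

a = (v'−v)/dt = (0.000850)/0.05 = 0.0170
Δθ = θ'−θ = -0.032357;  (v·dt/L) = 18.1000·0.05/2.4 = 0.377083
tan δ = Δθ·L/(v·dt) = -0.085809  →  δ = -0.0856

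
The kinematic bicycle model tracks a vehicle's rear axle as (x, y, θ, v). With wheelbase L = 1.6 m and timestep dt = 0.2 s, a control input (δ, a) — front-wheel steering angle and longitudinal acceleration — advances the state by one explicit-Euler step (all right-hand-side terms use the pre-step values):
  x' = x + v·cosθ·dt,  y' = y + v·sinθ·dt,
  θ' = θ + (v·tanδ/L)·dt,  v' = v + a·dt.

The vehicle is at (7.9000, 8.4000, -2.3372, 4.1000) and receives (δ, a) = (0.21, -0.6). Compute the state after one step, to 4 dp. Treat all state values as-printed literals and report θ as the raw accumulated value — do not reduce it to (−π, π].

(7.3313, 7.8093, -2.2280, 3.9800)

x' = 7.9000 + 4.1000·cos(-2.3372)·0.2 = 7.3313
y' = 8.4000 + 4.1000·sin(-2.3372)·0.2 = 7.8093
θ' = -2.3372 + (4.1000/1.6)·tan(0.21)·0.2 = -2.2280
v' = 4.1000 − 0.6000·0.2 = 3.9800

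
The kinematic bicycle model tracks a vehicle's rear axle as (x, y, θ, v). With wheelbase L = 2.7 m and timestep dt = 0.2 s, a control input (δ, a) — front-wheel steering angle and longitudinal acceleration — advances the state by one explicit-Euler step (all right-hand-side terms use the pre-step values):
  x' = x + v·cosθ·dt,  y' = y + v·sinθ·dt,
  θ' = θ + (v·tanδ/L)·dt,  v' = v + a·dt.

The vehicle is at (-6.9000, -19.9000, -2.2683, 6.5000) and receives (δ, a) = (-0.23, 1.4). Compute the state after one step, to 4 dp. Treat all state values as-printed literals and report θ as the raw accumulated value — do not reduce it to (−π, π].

(-7.7350, -20.8964, -2.3810, 6.7800)

x' = -6.9000 + 6.5000·cos(-2.2683)·0.2 = -7.7350
y' = -19.9000 + 6.5000·sin(-2.2683)·0.2 = -20.8964
θ' = -2.2683 + (6.5000/2.7)·tan(-0.23)·0.2 = -2.3810
v' = 6.5000 + 1.4000·0.2 = 6.7800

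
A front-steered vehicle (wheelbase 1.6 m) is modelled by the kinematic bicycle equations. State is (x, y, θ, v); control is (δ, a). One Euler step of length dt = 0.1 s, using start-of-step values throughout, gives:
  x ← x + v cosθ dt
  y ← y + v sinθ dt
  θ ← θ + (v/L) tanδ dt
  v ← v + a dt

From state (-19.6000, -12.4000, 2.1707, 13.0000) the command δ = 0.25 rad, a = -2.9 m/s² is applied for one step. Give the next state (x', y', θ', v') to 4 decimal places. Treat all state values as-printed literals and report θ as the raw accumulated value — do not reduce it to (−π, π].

x' = -19.6000 + 13.0000·cos(2.1707)·0.1 = -20.3339
y' = -12.4000 + 13.0000·sin(2.1707)·0.1 = -11.3270
θ' = 2.1707 + (13.0000/1.6)·tan(0.25)·0.1 = 2.3782
v' = 13.0000 − 2.9000·0.1 = 12.7100

(-20.3339, -11.3270, 2.3782, 12.7100)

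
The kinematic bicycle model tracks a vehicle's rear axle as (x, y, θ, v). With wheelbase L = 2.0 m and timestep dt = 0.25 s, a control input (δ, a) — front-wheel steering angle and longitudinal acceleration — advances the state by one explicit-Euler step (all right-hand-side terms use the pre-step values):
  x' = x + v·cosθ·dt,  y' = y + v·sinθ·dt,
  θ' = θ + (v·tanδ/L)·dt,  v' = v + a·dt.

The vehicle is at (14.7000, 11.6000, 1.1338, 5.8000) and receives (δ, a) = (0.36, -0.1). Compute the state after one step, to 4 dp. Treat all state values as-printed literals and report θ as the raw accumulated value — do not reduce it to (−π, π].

x' = 14.7000 + 5.8000·cos(1.1338)·0.25 = 15.3137
y' = 11.6000 + 5.8000·sin(1.1338)·0.25 = 12.9137
θ' = 1.1338 + (5.8000/2.0)·tan(0.36)·0.25 = 1.4067
v' = 5.8000 − 0.1000·0.25 = 5.7750

(15.3137, 12.9137, 1.4067, 5.7750)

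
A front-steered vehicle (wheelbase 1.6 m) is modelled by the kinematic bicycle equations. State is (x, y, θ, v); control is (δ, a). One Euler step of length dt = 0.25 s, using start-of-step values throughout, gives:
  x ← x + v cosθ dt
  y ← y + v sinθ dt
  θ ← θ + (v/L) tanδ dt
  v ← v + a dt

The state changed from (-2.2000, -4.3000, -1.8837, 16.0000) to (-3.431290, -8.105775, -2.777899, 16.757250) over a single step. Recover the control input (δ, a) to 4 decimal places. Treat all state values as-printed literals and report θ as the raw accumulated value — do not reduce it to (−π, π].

δ = -0.3435, a = 3.0290

a = (v'−v)/dt = (0.757250)/0.25 = 3.0290
Δθ = θ'−θ = -0.894199;  (v·dt/L) = 16.0000·0.25/1.6 = 2.500000
tan δ = Δθ·L/(v·dt) = -0.357680  →  δ = -0.3435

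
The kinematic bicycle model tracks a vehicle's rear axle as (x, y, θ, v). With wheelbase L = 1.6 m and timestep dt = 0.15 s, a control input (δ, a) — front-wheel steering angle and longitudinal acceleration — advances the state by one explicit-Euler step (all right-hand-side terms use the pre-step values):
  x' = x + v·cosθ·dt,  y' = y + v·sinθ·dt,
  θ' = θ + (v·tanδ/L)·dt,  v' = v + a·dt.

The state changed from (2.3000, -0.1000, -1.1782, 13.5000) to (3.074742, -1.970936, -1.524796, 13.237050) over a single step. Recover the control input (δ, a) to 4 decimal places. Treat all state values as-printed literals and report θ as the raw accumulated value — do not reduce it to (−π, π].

a = (v'−v)/dt = (-0.262950)/0.15 = -1.7530
Δθ = θ'−θ = -0.346596;  (v·dt/L) = 13.5000·0.15/1.6 = 1.265625
tan δ = Δθ·L/(v·dt) = -0.273854  →  δ = -0.2673

δ = -0.2673, a = -1.7530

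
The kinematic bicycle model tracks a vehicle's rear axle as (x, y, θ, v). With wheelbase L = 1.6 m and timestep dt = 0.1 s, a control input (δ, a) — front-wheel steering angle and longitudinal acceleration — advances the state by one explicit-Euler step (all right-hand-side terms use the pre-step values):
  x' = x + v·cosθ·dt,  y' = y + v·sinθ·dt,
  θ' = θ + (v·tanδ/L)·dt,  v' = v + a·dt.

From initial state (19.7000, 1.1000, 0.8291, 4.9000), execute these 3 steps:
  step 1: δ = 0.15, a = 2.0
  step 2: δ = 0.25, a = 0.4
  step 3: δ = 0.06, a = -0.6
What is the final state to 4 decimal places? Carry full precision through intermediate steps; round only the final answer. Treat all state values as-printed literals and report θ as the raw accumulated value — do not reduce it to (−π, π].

(20.6539, 2.2730, 0.9761, 5.0800)

after step 1 (δ=0.15, a=2.0): (20.031014, 1.461289, 0.875385, 5.100000)
after step 2 (δ=0.25, a=0.4): (20.357772, 1.852862, 0.956775, 5.140000)
after step 3 (δ=0.06, a=-0.6): (20.653918, 2.272973, 0.976074, 5.080000)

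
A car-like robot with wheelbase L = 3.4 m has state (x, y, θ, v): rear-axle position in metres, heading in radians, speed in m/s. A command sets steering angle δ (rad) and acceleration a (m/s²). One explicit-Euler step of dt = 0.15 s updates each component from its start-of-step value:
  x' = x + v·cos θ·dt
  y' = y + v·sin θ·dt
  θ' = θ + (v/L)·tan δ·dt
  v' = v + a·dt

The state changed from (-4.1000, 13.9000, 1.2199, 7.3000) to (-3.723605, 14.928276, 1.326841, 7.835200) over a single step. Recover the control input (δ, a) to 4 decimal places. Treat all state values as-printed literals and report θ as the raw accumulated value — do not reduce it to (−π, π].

δ = 0.3206, a = 3.5680

a = (v'−v)/dt = (0.535200)/0.15 = 3.5680
Δθ = θ'−θ = 0.106941;  (v·dt/L) = 7.3000·0.15/3.4 = 0.322059
tan δ = Δθ·L/(v·dt) = 0.332054  →  δ = 0.3206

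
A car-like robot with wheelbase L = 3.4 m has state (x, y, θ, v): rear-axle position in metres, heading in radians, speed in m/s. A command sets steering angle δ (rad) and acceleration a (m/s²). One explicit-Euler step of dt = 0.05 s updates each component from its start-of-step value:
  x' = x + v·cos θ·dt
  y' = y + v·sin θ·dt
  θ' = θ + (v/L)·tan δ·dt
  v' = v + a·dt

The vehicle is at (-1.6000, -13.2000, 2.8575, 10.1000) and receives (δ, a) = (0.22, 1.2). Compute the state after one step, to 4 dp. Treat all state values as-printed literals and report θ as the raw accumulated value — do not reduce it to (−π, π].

(-2.0848, -13.0585, 2.8907, 10.1600)

x' = -1.6000 + 10.1000·cos(2.8575)·0.05 = -2.0848
y' = -13.2000 + 10.1000·sin(2.8575)·0.05 = -13.0585
θ' = 2.8575 + (10.1000/3.4)·tan(0.22)·0.05 = 2.8907
v' = 10.1000 + 1.2000·0.05 = 10.1600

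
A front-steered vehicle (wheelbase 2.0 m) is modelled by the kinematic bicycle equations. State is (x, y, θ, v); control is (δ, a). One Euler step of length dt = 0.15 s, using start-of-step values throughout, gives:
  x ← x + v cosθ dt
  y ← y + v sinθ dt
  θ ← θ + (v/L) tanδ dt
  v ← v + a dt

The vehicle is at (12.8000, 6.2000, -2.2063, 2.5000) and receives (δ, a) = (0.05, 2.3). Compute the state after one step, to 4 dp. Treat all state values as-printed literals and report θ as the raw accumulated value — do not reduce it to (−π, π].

x' = 12.8000 + 2.5000·cos(-2.2063)·0.15 = 12.5774
y' = 6.2000 + 2.5000·sin(-2.2063)·0.15 = 5.8982
θ' = -2.2063 + (2.5000/2.0)·tan(0.05)·0.15 = -2.1969
v' = 2.5000 + 2.3000·0.15 = 2.8450

(12.5774, 5.8982, -2.1969, 2.8450)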